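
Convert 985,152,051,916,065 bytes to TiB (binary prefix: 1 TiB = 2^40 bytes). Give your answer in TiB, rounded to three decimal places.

985,152,051,916,065 bytes given.
1 TiB = 1,099,511,627,776 bytes
985,152,051,916,065 / 1,099,511,627,776 = 895.991 TiB

895.991 TiB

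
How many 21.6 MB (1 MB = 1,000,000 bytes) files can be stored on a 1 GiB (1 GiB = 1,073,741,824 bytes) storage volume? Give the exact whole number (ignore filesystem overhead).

Capacity: 1 GiB = 1,073,741,824 bytes
Per item: 21.6 MB = 21,600,000 bytes
⌊1,073,741,824 / 21,600,000⌋ = 49

49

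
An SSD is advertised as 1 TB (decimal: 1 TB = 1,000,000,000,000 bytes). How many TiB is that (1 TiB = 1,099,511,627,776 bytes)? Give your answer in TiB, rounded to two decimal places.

0.91 TiB

1 TB = 1 × 10^12 bytes = 1,000,000,000,000 bytes
1 TiB = 1,099,511,627,776 bytes
1,000,000,000,000 / 1,099,511,627,776 = 0.91 TiB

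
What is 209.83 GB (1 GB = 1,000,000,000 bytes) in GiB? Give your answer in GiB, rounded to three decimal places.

195.419 GiB

209.83 GB = 209.83 × 10^9 bytes = 209,830,000,000 bytes
1 GiB = 1,073,741,824 bytes
209,830,000,000 / 1,073,741,824 = 195.419 GiB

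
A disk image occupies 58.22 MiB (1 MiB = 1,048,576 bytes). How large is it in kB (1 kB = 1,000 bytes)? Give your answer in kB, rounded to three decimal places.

58.22 MiB = 58.22 × 2^20 bytes = 61,048,094.72 bytes
1 kB = 1,000 bytes
61,048,094.72 / 1,000 = 61,048.095 kB

61,048.095 kB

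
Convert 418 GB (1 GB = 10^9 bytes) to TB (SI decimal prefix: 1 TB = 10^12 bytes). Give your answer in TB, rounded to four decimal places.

0.4180 TB

418 GB = 418 × 10^9 bytes = 418,000,000,000 bytes
1 TB = 1,000,000,000,000 bytes
418,000,000,000 / 1,000,000,000,000 = 0.4180 TB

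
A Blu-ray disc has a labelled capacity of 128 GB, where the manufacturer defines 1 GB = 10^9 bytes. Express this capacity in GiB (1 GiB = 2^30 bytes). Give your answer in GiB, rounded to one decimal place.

128 GB = 128 × 10^9 bytes = 128,000,000,000 bytes
1 GiB = 2^30 bytes = 1,073,741,824 bytes
128,000,000,000 / 1,073,741,824 = 119.2 GiB

119.2 GiB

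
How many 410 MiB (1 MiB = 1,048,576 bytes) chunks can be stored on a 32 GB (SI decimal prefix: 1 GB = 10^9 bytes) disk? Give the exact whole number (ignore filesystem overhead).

74

Capacity: 32 GB = 32,000,000,000 bytes
Per item: 410 MiB = 429,916,160 bytes
⌊32,000,000,000 / 429,916,160⌋ = 74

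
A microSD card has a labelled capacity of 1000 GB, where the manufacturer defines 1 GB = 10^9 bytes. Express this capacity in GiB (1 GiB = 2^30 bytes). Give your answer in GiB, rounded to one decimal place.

931.3 GiB

1000 GB × 1,000,000,000 bytes/GB = 1,000,000,000,000 bytes
1 GiB = 1,073,741,824 bytes
1,000,000,000,000 / 1,073,741,824 = 931.3 GiB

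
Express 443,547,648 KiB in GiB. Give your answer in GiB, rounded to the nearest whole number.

423 GiB

443,547,648 KiB × 1,024 bytes/KiB = 454,192,791,552 bytes
1 GiB = 2^30 bytes = 1,073,741,824 bytes
454,192,791,552 / 1,073,741,824 = 423 GiB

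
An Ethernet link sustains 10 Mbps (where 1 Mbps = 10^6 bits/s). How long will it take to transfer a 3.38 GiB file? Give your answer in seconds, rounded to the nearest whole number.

3.38 GiB = 3,629,247,365.12 bytes = 29,033,978,920.96 bits
10 Mbps = 10,000,000 bits/s
time = 29,033,978,920.96 / 10,000,000 = 2,903 s

2,903 seconds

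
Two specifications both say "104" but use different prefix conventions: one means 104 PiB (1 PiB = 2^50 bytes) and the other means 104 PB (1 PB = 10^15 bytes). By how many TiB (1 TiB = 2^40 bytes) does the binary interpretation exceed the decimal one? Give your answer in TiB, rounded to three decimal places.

104 PiB = 104 × 1,125,899,906,842,624 = 117,093,590,311,632,896 bytes
104 PB = 104 × 1,000,000,000,000,000 = 104,000,000,000,000,000 bytes
difference = 13,093,590,311,632,896 bytes
13,093,590,311,632,896 / 1,099,511,627,776 = 11,908.551 TiB

11,908.551 TiB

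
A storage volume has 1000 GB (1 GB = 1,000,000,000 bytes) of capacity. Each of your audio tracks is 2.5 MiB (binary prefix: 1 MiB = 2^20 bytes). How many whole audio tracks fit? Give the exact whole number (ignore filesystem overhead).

Capacity: 1000 GB = 1,000,000,000,000 bytes
Per item: 2.5 MiB = 2,621,440 bytes
⌊1,000,000,000,000 / 2,621,440⌋ = 381,469

381,469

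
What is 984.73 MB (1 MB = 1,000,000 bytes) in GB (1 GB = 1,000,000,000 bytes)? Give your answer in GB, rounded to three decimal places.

0.985 GB

984.73 MB × 1,000,000 bytes/MB = 984,730,000 bytes
1 GB = 1,000,000,000 bytes
984,730,000 / 1,000,000,000 = 0.985 GB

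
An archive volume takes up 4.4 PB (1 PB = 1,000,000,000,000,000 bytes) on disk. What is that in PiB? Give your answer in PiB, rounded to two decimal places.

3.91 PiB

4.4 PB = 4.4 × 10^15 bytes = 4,400,000,000,000,000 bytes
1 PiB = 1,125,899,906,842,624 bytes
4,400,000,000,000,000 / 1,125,899,906,842,624 = 3.91 PiB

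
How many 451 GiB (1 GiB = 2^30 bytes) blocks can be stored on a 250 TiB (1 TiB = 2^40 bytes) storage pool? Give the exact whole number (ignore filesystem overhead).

Capacity: 250 TiB = 274,877,906,944,000 bytes
Per item: 451 GiB = 484,257,562,624 bytes
⌊274,877,906,944,000 / 484,257,562,624⌋ = 567

567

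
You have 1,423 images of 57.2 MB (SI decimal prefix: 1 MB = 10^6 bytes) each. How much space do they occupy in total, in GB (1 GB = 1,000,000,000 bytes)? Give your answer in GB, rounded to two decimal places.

81.40 GB

Total = 1,423 × 57.2 MB = 81395.6 MB
= 81395.6 × 1,000,000 bytes = 81,395,600,000 bytes
1 GB = 1,000,000,000 bytes
81,395,600,000 / 1,000,000,000 = 81.40 GB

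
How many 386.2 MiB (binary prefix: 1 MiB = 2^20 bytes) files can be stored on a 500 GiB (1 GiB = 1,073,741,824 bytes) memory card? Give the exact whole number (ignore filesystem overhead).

1,325

Capacity: 500 GiB = 536,870,912,000 bytes
Per item: 386.2 MiB = 404,960,051.2 bytes
⌊536,870,912,000 / 404,960,051.2⌋ = 1,325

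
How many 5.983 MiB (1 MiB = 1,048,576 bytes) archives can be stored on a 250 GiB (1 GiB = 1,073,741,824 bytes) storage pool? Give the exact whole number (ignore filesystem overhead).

Capacity: 250 GiB = 268,435,456,000 bytes
Per item: 5.983 MiB = 6,273,630.208 bytes
⌊268,435,456,000 / 6,273,630.208⌋ = 42,787

42,787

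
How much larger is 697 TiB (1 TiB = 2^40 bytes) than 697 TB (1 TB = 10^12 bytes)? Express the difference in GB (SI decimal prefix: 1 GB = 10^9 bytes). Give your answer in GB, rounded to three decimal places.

697 TiB = 697 × 1,099,511,627,776 = 766,359,604,559,872 bytes
697 TB = 697 × 1,000,000,000,000 = 697,000,000,000,000 bytes
difference = 69,359,604,559,872 bytes
69,359,604,559,872 / 1,000,000,000 = 69,359.605 GB

69,359.605 GB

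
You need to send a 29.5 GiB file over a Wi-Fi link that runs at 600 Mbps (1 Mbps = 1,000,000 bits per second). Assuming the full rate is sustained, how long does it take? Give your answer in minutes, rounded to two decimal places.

29.5 GiB = 31,675,383,808 bytes = 253,403,070,464 bits
600 Mbps = 600,000,000 bits/s
time = 253,403,070,464 / 600,000,000 = 422.338 s
422.338 s / 60 = 7.04 minutes

7.04 minutes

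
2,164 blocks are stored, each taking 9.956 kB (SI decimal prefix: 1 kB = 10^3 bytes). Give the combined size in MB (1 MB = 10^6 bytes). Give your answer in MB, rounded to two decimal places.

21.54 MB

Total = 2,164 × 9.956 kB = 21544.784 kB
= 21544.784 × 1,000 bytes = 21,544,784 bytes
1 MB = 1,000,000 bytes
21,544,784 / 1,000,000 = 21.54 MB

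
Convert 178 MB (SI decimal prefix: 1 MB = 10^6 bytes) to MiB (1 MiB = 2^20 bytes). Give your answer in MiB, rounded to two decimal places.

178 MB × 1,000,000 bytes/MB = 178,000,000 bytes
1 MiB = 1,048,576 bytes
178,000,000 / 1,048,576 = 169.75 MiB

169.75 MiB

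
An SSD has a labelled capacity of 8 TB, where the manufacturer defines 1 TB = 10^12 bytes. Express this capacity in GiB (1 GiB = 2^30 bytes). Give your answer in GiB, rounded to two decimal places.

8 TB × 1,000,000,000,000 bytes/TB = 8,000,000,000,000 bytes
1 GiB = 2^30 bytes = 1,073,741,824 bytes
8,000,000,000,000 / 1,073,741,824 = 7,450.58 GiB

7,450.58 GiB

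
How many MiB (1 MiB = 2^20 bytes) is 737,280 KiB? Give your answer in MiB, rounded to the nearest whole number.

737,280 KiB × 1,024 bytes/KiB = 754,974,720 bytes
1 MiB = 1,048,576 bytes
754,974,720 / 1,048,576 = 720 MiB

720 MiB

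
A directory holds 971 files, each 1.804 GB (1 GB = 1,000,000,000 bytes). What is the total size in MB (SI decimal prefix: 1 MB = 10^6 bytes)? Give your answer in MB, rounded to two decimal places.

1,751,684.00 MB

Total = 971 × 1.804 GB = 1751.684 GB
= 1751.684 × 1,000,000,000 bytes = 1,751,684,000,000 bytes
1 MB = 1,000,000 bytes
1,751,684,000,000 / 1,000,000 = 1,751,684.00 MB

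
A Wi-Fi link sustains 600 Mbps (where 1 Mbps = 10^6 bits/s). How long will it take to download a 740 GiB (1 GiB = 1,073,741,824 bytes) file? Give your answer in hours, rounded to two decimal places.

740 GiB = 794,568,949,760 bytes = 6,356,551,598,080 bits
600 Mbps = 600,000,000 bits/s
time = 6,356,551,598,080 / 600,000,000 = 10,594.2527 s
10,594.2527 s / 3600 = 2.94 hours

2.94 hours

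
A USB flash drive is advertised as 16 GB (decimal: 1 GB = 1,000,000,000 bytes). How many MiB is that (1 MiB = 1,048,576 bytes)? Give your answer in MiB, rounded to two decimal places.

16 GB = 16 × 10^9 bytes = 16,000,000,000 bytes
1 MiB = 1,048,576 bytes
16,000,000,000 / 1,048,576 = 15,258.79 MiB

15,258.79 MiB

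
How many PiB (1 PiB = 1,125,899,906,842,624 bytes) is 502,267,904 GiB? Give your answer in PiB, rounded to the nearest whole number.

479 PiB

502,267,904 GiB = 502,267,904 × 2^30 bytes = 539,306,055,377,616,896 bytes
1 PiB = 1,125,899,906,842,624 bytes
539,306,055,377,616,896 / 1,125,899,906,842,624 = 479 PiB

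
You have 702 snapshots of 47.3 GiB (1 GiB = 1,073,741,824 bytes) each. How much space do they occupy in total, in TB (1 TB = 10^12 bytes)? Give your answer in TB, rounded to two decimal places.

Total = 702 × 47.3 GiB = 33204.6 GiB
= 33204.6 × 1,073,741,824 bytes = 35,653,167,769,190.4 bytes
1 TB = 1,000,000,000,000 bytes
35,653,167,769,190.4 / 1,000,000,000,000 = 35.65 TB

35.65 TB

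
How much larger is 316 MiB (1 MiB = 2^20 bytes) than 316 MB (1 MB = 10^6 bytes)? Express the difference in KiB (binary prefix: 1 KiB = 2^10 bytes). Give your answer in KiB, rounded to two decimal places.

316 MiB = 316 × 1,048,576 = 331,350,016 bytes
316 MB = 316 × 1,000,000 = 316,000,000 bytes
difference = 15,350,016 bytes
15,350,016 / 1,024 = 14,990.25 KiB

14,990.25 KiB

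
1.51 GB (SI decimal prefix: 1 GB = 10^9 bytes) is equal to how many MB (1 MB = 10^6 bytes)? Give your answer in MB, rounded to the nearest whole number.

1,510 MB

1.51 GB × 1,000,000,000 bytes/GB = 1,510,000,000 bytes
1 MB = 10^6 bytes = 1,000,000 bytes
1,510,000,000 / 1,000,000 = 1,510 MB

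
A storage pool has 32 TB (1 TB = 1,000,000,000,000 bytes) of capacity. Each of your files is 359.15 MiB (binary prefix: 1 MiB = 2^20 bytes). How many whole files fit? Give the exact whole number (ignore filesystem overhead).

Capacity: 32 TB = 32,000,000,000,000 bytes
Per item: 359.15 MiB = 376,596,070.4 bytes
⌊32,000,000,000,000 / 376,596,070.4⌋ = 84,971

84,971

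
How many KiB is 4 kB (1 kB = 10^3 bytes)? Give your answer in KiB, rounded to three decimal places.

3.906 KiB

4 kB = 4 × 10^3 bytes = 4,000 bytes
1 KiB = 2^10 bytes = 1,024 bytes
4,000 / 1,024 = 3.906 KiB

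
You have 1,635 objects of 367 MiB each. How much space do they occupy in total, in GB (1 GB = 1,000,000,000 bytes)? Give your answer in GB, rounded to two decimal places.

Total = 1,635 × 367 MiB = 600,045 MiB
= 600,045 × 1,048,576 bytes = 629,192,785,920 bytes
1 GB = 1,000,000,000 bytes
629,192,785,920 / 1,000,000,000 = 629.19 GB

629.19 GB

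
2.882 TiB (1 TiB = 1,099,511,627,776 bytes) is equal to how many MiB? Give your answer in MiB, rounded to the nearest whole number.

3,021,996 MiB

2.882 TiB × 1,099,511,627,776 bytes/TiB = 3,168,792,511,250.432 bytes
1 MiB = 1,048,576 bytes
3,168,792,511,250.432 / 1,048,576 = 3,021,996 MiB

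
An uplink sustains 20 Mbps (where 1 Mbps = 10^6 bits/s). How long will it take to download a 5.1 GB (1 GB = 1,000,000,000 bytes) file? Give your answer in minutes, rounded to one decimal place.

34.0 minutes

5.1 GB = 5,100,000,000 bytes = 40,800,000,000 bits
20 Mbps = 20,000,000 bits/s
time = 40,800,000,000 / 20,000,000 = 2,040.00 s
2,040.00 s / 60 = 34.0 minutes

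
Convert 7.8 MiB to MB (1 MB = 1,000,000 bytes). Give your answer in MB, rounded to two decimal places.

8.18 MB

7.8 MiB × 1,048,576 bytes/MiB = 8,178,892.8 bytes
1 MB = 10^6 bytes = 1,000,000 bytes
8,178,892.8 / 1,000,000 = 8.18 MB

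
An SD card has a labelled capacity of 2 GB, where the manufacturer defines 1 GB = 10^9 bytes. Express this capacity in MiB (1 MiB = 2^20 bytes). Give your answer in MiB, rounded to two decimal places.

2 GB × 1,000,000,000 bytes/GB = 2,000,000,000 bytes
1 MiB = 1,048,576 bytes
2,000,000,000 / 1,048,576 = 1,907.35 MiB

1,907.35 MiB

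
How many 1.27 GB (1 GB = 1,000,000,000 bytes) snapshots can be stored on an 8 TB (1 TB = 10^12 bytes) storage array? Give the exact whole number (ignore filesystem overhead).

6,299

Capacity: 8 TB = 8,000,000,000,000 bytes
Per item: 1.27 GB = 1,270,000,000 bytes
⌊8,000,000,000,000 / 1,270,000,000⌋ = 6,299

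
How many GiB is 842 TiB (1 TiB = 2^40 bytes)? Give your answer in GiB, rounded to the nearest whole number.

862,208 GiB

842 TiB × 1,099,511,627,776 bytes/TiB = 925,788,790,587,392 bytes
1 GiB = 2^30 bytes = 1,073,741,824 bytes
925,788,790,587,392 / 1,073,741,824 = 862,208 GiB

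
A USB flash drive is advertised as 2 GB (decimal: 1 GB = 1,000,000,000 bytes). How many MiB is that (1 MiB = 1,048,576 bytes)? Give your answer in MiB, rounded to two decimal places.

1,907.35 MiB

2 GB = 2 × 10^9 bytes = 2,000,000,000 bytes
1 MiB = 2^20 bytes = 1,048,576 bytes
2,000,000,000 / 1,048,576 = 1,907.35 MiB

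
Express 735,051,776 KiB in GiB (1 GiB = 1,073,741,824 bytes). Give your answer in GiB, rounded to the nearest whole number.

701 GiB

735,051,776 KiB = 735,051,776 × 2^10 bytes = 752,693,018,624 bytes
1 GiB = 2^30 bytes = 1,073,741,824 bytes
752,693,018,624 / 1,073,741,824 = 701 GiB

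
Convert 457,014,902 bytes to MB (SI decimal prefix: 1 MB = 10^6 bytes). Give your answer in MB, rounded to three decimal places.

457.015 MB

457,014,902 bytes given.
1 MB = 1,000,000 bytes
457,014,902 / 1,000,000 = 457.015 MB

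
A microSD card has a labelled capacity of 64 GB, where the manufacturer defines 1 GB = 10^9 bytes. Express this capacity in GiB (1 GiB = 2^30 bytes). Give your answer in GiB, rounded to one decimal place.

64 GB = 64 × 10^9 bytes = 64,000,000,000 bytes
1 GiB = 2^30 bytes = 1,073,741,824 bytes
64,000,000,000 / 1,073,741,824 = 59.6 GiB

59.6 GiB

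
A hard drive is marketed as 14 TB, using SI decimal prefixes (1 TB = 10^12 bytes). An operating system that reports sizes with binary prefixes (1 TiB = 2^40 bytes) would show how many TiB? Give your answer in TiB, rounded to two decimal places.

12.73 TiB

14 TB = 14 × 10^12 bytes = 14,000,000,000,000 bytes
1 TiB = 2^40 bytes = 1,099,511,627,776 bytes
14,000,000,000,000 / 1,099,511,627,776 = 12.73 TiB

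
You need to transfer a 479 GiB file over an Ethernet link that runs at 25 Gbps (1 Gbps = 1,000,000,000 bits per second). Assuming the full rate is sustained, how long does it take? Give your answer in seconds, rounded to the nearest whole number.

165 seconds

479 GiB = 514,322,333,696 bytes = 4,114,578,669,568 bits
25 Gbps = 25,000,000,000 bits/s
time = 4,114,578,669,568 / 25,000,000,000 = 165 s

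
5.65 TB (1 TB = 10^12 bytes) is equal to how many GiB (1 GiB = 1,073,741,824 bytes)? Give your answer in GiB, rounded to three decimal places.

5,261.973 GiB

5.65 TB = 5.65 × 10^12 bytes = 5,650,000,000,000 bytes
1 GiB = 1,073,741,824 bytes
5,650,000,000,000 / 1,073,741,824 = 5,261.973 GiB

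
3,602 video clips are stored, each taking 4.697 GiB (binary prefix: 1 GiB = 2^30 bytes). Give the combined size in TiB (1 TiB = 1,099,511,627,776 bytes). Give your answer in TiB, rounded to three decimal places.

Total = 3,602 × 4.697 GiB = 16918.594 GiB
= 16918.594 × 1,073,741,824 bytes = 18,166,201,981,075.456 bytes
1 TiB = 1,099,511,627,776 bytes
18,166,201,981,075.456 / 1,099,511,627,776 = 16.522 TiB

16.522 TiB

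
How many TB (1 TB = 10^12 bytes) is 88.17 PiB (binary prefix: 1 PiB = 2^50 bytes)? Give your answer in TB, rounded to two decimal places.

99,270.59 TB

88.17 PiB × 1,125,899,906,842,624 bytes/PiB = 99,270,594,786,314,158.08 bytes
1 TB = 1,000,000,000,000 bytes
99,270,594,786,314,158.08 / 1,000,000,000,000 = 99,270.59 TB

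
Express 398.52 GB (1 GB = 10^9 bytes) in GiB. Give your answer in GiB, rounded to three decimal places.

371.151 GiB

398.52 GB × 1,000,000,000 bytes/GB = 398,520,000,000 bytes
1 GiB = 2^30 bytes = 1,073,741,824 bytes
398,520,000,000 / 1,073,741,824 = 371.151 GiB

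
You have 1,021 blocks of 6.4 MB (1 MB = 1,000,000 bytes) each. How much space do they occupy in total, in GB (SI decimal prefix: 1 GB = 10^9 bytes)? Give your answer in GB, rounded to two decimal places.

Total = 1,021 × 6.4 MB = 6534.4 MB
= 6534.4 × 1,000,000 bytes = 6,534,400,000 bytes
1 GB = 1,000,000,000 bytes
6,534,400,000 / 1,000,000,000 = 6.53 GB

6.53 GB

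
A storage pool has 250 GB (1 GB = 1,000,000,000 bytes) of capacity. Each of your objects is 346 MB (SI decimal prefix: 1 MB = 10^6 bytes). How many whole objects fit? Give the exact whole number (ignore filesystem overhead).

722

Capacity: 250 GB = 250,000,000,000 bytes
Per item: 346 MB = 346,000,000 bytes
⌊250,000,000,000 / 346,000,000⌋ = 722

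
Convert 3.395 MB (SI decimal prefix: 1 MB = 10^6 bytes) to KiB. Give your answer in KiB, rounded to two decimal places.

3.395 MB × 1,000,000 bytes/MB = 3,395,000 bytes
1 KiB = 2^10 bytes = 1,024 bytes
3,395,000 / 1,024 = 3,315.43 KiB

3,315.43 KiB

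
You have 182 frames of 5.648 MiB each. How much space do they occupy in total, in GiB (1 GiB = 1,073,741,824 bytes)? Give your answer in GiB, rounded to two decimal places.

1.00 GiB

Total = 182 × 5.648 MiB = 1027.936 MiB
= 1027.936 × 1,048,576 bytes = 1,077,869,019.136 bytes
1 GiB = 1,073,741,824 bytes
1,077,869,019.136 / 1,073,741,824 = 1.00 GiB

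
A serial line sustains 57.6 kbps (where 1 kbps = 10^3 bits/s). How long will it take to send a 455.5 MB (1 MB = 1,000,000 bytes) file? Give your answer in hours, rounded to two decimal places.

17.57 hours

455.5 MB = 455,500,000 bytes = 3,644,000,000 bits
57.6 kbps = 57,600 bits/s
time = 3,644,000,000 / 57,600 = 63,263.8889 s
63,263.8889 s / 3600 = 17.57 hours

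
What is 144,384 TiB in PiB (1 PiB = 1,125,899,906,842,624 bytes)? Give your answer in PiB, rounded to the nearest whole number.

141 PiB

144,384 TiB = 144,384 × 2^40 bytes = 158,751,886,864,809,984 bytes
1 PiB = 1,125,899,906,842,624 bytes
158,751,886,864,809,984 / 1,125,899,906,842,624 = 141 PiB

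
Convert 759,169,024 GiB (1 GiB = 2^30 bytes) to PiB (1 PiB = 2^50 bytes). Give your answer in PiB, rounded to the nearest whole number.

724 PiB

759,169,024 GiB × 1,073,741,824 bytes/GiB = 815,151,532,554,059,776 bytes
1 PiB = 1,125,899,906,842,624 bytes
815,151,532,554,059,776 / 1,125,899,906,842,624 = 724 PiB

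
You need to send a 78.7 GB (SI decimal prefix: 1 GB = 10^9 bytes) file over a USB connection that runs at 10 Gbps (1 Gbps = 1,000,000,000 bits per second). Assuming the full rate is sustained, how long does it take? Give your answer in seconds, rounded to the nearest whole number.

78.7 GB = 78,700,000,000 bytes = 629,600,000,000 bits
10 Gbps = 10,000,000,000 bits/s
time = 629,600,000,000 / 10,000,000,000 = 63 s

63 seconds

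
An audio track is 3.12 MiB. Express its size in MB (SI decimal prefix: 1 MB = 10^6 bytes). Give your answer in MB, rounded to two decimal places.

3.12 MiB = 3.12 × 2^20 bytes = 3,271,557.12 bytes
1 MB = 10^6 bytes = 1,000,000 bytes
3,271,557.12 / 1,000,000 = 3.27 MB

3.27 MB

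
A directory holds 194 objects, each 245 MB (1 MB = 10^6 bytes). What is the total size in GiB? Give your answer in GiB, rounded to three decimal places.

Total = 194 × 245 MB = 47,530 MB
= 47,530 × 1,000,000 bytes = 47,530,000,000 bytes
1 GiB = 1,073,741,824 bytes
47,530,000,000 / 1,073,741,824 = 44.266 GiB

44.266 GiB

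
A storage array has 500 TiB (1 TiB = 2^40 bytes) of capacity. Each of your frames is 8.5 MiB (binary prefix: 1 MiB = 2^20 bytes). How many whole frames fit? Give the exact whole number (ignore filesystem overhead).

61,680,941

Capacity: 500 TiB = 549,755,813,888,000 bytes
Per item: 8.5 MiB = 8,912,896 bytes
⌊549,755,813,888,000 / 8,912,896⌋ = 61,680,941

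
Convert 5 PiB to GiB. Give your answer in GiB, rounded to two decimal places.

5 PiB = 5 × 2^50 bytes = 5,629,499,534,213,120 bytes
1 GiB = 1,073,741,824 bytes
5,629,499,534,213,120 / 1,073,741,824 = 5,242,880.00 GiB

5,242,880.00 GiB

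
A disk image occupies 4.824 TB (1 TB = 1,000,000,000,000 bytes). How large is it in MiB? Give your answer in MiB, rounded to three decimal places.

4.824 TB = 4.824 × 10^12 bytes = 4,824,000,000,000 bytes
1 MiB = 2^20 bytes = 1,048,576 bytes
4,824,000,000,000 / 1,048,576 = 4,600,524.902 MiB

4,600,524.902 MiB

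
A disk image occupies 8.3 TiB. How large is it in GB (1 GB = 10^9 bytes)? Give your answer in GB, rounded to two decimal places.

9,125.95 GB

8.3 TiB × 1,099,511,627,776 bytes/TiB = 9,125,946,510,540.8 bytes
1 GB = 1,000,000,000 bytes
9,125,946,510,540.8 / 1,000,000,000 = 9,125.95 GB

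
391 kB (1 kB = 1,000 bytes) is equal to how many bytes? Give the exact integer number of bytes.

391 × 1,000 = 391,000 bytes  (1 kB = 10^3 bytes)

391,000 bytes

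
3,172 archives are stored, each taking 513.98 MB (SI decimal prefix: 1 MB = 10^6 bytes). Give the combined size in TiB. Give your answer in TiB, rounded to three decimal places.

1.483 TiB

Total = 3,172 × 513.98 MB = 1630344.56 MB
= 1630344.56 × 1,000,000 bytes = 1,630,344,560,000 bytes
1 TiB = 1,099,511,627,776 bytes
1,630,344,560,000 / 1,099,511,627,776 = 1.483 TiB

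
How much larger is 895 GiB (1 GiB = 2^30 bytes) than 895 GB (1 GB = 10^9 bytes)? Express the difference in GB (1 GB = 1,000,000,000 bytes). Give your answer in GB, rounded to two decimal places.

895 GiB = 895 × 1,073,741,824 = 960,998,932,480 bytes
895 GB = 895 × 1,000,000,000 = 895,000,000,000 bytes
difference = 65,998,932,480 bytes
65,998,932,480 / 1,000,000,000 = 66.00 GB

66.00 GB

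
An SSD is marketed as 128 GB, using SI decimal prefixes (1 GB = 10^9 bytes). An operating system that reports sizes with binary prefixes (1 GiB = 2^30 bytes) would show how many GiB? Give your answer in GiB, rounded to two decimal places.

128 GB × 1,000,000,000 bytes/GB = 128,000,000,000 bytes
1 GiB = 2^30 bytes = 1,073,741,824 bytes
128,000,000,000 / 1,073,741,824 = 119.21 GiB

119.21 GiB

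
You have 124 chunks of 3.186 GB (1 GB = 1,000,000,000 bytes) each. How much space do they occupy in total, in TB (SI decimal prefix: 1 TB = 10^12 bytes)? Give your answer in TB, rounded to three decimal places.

0.395 TB

Total = 124 × 3.186 GB = 395.064 GB
= 395.064 × 1,000,000,000 bytes = 395,064,000,000 bytes
1 TB = 1,000,000,000,000 bytes
395,064,000,000 / 1,000,000,000,000 = 0.395 TB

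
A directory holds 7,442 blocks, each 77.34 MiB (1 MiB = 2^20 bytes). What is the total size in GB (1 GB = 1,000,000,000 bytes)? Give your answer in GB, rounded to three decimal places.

603.523 GB

Total = 7,442 × 77.34 MiB = 575564.28 MiB
= 575564.28 × 1,048,576 bytes = 603,522,890,465.28 bytes
1 GB = 1,000,000,000 bytes
603,522,890,465.28 / 1,000,000,000 = 603.523 GB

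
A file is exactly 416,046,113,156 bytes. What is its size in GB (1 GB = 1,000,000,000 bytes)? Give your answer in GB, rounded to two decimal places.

416,046,113,156 bytes given.
1 GB = 1,000,000,000 bytes
416,046,113,156 / 1,000,000,000 = 416.05 GB

416.05 GB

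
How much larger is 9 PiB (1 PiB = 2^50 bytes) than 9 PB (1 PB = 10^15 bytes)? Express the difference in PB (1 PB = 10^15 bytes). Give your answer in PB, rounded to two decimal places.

1.13 PB

9 PiB = 9 × 1,125,899,906,842,624 = 10,133,099,161,583,616 bytes
9 PB = 9 × 1,000,000,000,000,000 = 9,000,000,000,000,000 bytes
difference = 1,133,099,161,583,616 bytes
1,133,099,161,583,616 / 1,000,000,000,000,000 = 1.13 PB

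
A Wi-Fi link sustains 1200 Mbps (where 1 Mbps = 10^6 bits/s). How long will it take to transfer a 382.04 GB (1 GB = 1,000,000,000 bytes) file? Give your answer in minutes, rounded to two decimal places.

42.45 minutes

382.04 GB = 382,040,000,000 bytes = 3,056,320,000,000 bits
1200 Mbps = 1,200,000,000 bits/s
time = 3,056,320,000,000 / 1,200,000,000 = 2,546.933 s
2,546.933 s / 60 = 42.45 minutes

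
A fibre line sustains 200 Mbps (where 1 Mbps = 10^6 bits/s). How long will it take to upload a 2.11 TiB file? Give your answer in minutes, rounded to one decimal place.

2.11 TiB = 2,319,969,534,607.36 bytes = 18,559,756,276,858.88 bits
200 Mbps = 200,000,000 bits/s
time = 18,559,756,276,858.88 / 200,000,000 = 92,798.78 s
92,798.78 s / 60 = 1,546.6 minutes

1,546.6 minutes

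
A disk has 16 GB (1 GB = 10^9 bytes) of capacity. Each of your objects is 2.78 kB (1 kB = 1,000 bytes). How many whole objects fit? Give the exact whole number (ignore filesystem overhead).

5,755,395

Capacity: 16 GB = 16,000,000,000 bytes
Per item: 2.78 kB = 2,780 bytes
⌊16,000,000,000 / 2,780⌋ = 5,755,395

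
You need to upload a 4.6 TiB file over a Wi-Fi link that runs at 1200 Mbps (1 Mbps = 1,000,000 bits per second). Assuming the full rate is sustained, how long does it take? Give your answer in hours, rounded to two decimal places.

9.37 hours

4.6 TiB = 5,057,753,487,769.6 bytes = 40,462,027,902,156.8 bits
1200 Mbps = 1,200,000,000 bits/s
time = 40,462,027,902,156.8 / 1,200,000,000 = 33,718.3566 s
33,718.3566 s / 3600 = 9.37 hours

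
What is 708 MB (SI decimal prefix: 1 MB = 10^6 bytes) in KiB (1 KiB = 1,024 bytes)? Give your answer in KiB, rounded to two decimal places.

708 MB × 1,000,000 bytes/MB = 708,000,000 bytes
1 KiB = 1,024 bytes
708,000,000 / 1,024 = 691,406.25 KiB

691,406.25 KiB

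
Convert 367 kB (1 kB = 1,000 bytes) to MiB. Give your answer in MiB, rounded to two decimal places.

367 kB = 367 × 10^3 bytes = 367,000 bytes
1 MiB = 2^20 bytes = 1,048,576 bytes
367,000 / 1,048,576 = 0.35 MiB

0.35 MiB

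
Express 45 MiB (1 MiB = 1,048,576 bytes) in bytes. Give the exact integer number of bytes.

45 × 1,048,576 = 47,185,920 bytes

47,185,920 bytes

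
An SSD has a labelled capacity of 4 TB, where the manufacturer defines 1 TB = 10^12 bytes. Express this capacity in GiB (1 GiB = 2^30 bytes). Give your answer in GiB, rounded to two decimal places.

3,725.29 GiB

4 TB = 4 × 10^12 bytes = 4,000,000,000,000 bytes
1 GiB = 1,073,741,824 bytes
4,000,000,000,000 / 1,073,741,824 = 3,725.29 GiB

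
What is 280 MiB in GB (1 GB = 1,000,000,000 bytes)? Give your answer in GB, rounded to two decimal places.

0.29 GB

280 MiB = 280 × 2^20 bytes = 293,601,280 bytes
1 GB = 1,000,000,000 bytes
293,601,280 / 1,000,000,000 = 0.29 GB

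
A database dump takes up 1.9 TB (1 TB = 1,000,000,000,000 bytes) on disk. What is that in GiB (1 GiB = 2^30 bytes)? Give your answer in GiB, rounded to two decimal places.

1.9 TB × 1,000,000,000,000 bytes/TB = 1,900,000,000,000 bytes
1 GiB = 1,073,741,824 bytes
1,900,000,000,000 / 1,073,741,824 = 1,769.51 GiB

1,769.51 GiB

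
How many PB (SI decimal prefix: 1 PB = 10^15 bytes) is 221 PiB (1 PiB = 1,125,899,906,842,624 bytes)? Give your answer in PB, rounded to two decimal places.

248.82 PB

221 PiB × 1,125,899,906,842,624 bytes/PiB = 248,823,879,412,219,904 bytes
1 PB = 10^15 bytes = 1,000,000,000,000,000 bytes
248,823,879,412,219,904 / 1,000,000,000,000,000 = 248.82 PB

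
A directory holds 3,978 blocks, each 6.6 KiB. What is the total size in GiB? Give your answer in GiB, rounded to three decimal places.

Total = 3,978 × 6.6 KiB = 26254.8 KiB
= 26254.8 × 1,024 bytes = 26,884,915.2 bytes
1 GiB = 1,073,741,824 bytes
26,884,915.2 / 1,073,741,824 = 0.025 GiB

0.025 GiB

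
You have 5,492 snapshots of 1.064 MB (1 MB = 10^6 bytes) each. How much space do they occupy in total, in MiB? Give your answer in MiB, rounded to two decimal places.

5,572.78 MiB

Total = 5,492 × 1.064 MB = 5843.488 MB
= 5843.488 × 1,000,000 bytes = 5,843,488,000 bytes
1 MiB = 1,048,576 bytes
5,843,488,000 / 1,048,576 = 5,572.78 MiB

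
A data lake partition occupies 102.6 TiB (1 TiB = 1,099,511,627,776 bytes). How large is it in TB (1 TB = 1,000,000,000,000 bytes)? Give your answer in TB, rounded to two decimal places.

102.6 TiB = 102.6 × 2^40 bytes = 112,809,893,009,817.6 bytes
1 TB = 1,000,000,000,000 bytes
112,809,893,009,817.6 / 1,000,000,000,000 = 112.81 TB

112.81 TB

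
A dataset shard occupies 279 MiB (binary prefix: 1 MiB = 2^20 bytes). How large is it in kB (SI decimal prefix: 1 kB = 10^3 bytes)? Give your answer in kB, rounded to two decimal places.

279 MiB = 279 × 2^20 bytes = 292,552,704 bytes
1 kB = 10^3 bytes = 1,000 bytes
292,552,704 / 1,000 = 292,552.70 kB

292,552.70 kB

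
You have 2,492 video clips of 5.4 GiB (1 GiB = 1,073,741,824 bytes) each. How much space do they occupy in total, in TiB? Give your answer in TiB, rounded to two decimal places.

Total = 2,492 × 5.4 GiB = 13456.8 GiB
= 13456.8 × 1,073,741,824 bytes = 14,449,128,977,203.2 bytes
1 TiB = 1,099,511,627,776 bytes
14,449,128,977,203.2 / 1,099,511,627,776 = 13.14 TiB

13.14 TiB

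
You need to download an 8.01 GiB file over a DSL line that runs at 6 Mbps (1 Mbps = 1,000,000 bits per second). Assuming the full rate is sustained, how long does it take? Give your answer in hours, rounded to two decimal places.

3.19 hours

8.01 GiB = 8,600,672,010.24 bytes = 68,805,376,081.92 bits
6 Mbps = 6,000,000 bits/s
time = 68,805,376,081.92 / 6,000,000 = 11,467.5627 s
11,467.5627 s / 3600 = 3.19 hours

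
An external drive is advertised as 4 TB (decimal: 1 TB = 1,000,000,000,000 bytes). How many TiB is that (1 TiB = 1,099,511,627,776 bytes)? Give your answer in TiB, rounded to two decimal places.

4 TB × 1,000,000,000,000 bytes/TB = 4,000,000,000,000 bytes
1 TiB = 1,099,511,627,776 bytes
4,000,000,000,000 / 1,099,511,627,776 = 3.64 TiB

3.64 TiB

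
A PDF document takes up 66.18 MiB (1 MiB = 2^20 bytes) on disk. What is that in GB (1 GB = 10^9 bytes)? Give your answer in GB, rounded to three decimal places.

66.18 MiB = 66.18 × 2^20 bytes = 69,394,759.68 bytes
1 GB = 1,000,000,000 bytes
69,394,759.68 / 1,000,000,000 = 0.069 GB

0.069 GB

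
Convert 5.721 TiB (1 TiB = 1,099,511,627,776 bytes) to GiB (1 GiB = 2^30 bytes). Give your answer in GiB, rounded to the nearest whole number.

5,858 GiB

5.721 TiB = 5.721 × 2^40 bytes = 6,290,306,022,506.496 bytes
1 GiB = 2^30 bytes = 1,073,741,824 bytes
6,290,306,022,506.496 / 1,073,741,824 = 5,858 GiB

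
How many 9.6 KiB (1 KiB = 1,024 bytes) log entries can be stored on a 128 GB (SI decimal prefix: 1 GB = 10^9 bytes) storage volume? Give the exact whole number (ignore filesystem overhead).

13,020,833

Capacity: 128 GB = 128,000,000,000 bytes
Per item: 9.6 KiB = 9,830.4 bytes
⌊128,000,000,000 / 9,830.4⌋ = 13,020,833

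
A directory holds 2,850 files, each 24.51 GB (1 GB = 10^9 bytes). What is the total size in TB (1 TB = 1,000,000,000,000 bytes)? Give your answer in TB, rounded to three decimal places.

Total = 2,850 × 24.51 GB = 69853.5 GB
= 69853.5 × 1,000,000,000 bytes = 69,853,500,000,000 bytes
1 TB = 1,000,000,000,000 bytes
69,853,500,000,000 / 1,000,000,000,000 = 69.854 TB

69.854 TB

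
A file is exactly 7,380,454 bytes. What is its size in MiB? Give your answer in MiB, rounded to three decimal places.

7.039 MiB

7,380,454 bytes given.
1 MiB = 1,048,576 bytes
7,380,454 / 1,048,576 = 7.039 MiB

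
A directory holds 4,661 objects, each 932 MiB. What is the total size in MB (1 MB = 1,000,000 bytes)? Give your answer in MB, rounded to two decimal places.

Total = 4,661 × 932 MiB = 4,344,052 MiB
= 4,344,052 × 1,048,576 bytes = 4,555,068,669,952 bytes
1 MB = 1,000,000 bytes
4,555,068,669,952 / 1,000,000 = 4,555,068.67 MB

4,555,068.67 MB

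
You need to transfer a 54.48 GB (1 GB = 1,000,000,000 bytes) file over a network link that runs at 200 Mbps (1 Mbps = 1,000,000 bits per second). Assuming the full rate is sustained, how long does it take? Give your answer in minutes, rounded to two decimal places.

36.32 minutes

54.48 GB = 54,480,000,000 bytes = 435,840,000,000 bits
200 Mbps = 200,000,000 bits/s
time = 435,840,000,000 / 200,000,000 = 2,179.200 s
2,179.200 s / 60 = 36.32 minutes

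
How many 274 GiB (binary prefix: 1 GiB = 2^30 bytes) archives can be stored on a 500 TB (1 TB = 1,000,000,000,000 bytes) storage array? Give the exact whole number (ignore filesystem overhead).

1,699

Capacity: 500 TB = 500,000,000,000,000 bytes
Per item: 274 GiB = 294,205,259,776 bytes
⌊500,000,000,000,000 / 294,205,259,776⌋ = 1,699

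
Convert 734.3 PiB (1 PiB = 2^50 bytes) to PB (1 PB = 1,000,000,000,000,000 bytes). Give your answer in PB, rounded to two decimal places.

734.3 PiB × 1,125,899,906,842,624 bytes/PiB = 826,748,301,594,538,803.2 bytes
1 PB = 10^15 bytes = 1,000,000,000,000,000 bytes
826,748,301,594,538,803.2 / 1,000,000,000,000,000 = 826.75 PB

826.75 PB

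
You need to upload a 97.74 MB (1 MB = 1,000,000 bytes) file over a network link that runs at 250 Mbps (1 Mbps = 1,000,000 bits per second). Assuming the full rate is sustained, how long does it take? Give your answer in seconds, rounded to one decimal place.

97.74 MB = 97,740,000 bytes = 781,920,000 bits
250 Mbps = 250,000,000 bits/s
time = 781,920,000 / 250,000,000 = 3.1 s

3.1 seconds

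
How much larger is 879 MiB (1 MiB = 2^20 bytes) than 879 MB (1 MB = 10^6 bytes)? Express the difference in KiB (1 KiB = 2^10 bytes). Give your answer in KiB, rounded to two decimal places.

879 MiB = 879 × 1,048,576 = 921,698,304 bytes
879 MB = 879 × 1,000,000 = 879,000,000 bytes
difference = 42,698,304 bytes
42,698,304 / 1,024 = 41,697.56 KiB

41,697.56 KiB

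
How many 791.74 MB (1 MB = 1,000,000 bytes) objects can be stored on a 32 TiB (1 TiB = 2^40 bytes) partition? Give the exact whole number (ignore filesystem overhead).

44,439

Capacity: 32 TiB = 35,184,372,088,832 bytes
Per item: 791.74 MB = 791,740,000 bytes
⌊35,184,372,088,832 / 791,740,000⌋ = 44,439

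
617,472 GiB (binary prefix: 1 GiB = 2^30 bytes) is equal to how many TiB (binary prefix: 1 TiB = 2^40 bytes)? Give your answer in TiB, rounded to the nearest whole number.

617,472 GiB = 617,472 × 2^30 bytes = 663,005,511,548,928 bytes
1 TiB = 1,099,511,627,776 bytes
663,005,511,548,928 / 1,099,511,627,776 = 603 TiB

603 TiB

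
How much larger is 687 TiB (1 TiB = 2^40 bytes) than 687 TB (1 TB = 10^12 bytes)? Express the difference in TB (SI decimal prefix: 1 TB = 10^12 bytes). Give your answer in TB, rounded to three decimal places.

687 TiB = 687 × 1,099,511,627,776 = 755,364,488,282,112 bytes
687 TB = 687 × 1,000,000,000,000 = 687,000,000,000,000 bytes
difference = 68,364,488,282,112 bytes
68,364,488,282,112 / 1,000,000,000,000 = 68.364 TB

68.364 TB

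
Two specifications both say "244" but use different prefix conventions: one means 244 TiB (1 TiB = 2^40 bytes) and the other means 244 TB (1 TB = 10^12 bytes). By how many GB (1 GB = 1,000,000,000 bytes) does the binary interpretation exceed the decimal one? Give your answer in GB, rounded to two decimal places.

244 TiB = 244 × 1,099,511,627,776 = 268,280,837,177,344 bytes
244 TB = 244 × 1,000,000,000,000 = 244,000,000,000,000 bytes
difference = 24,280,837,177,344 bytes
24,280,837,177,344 / 1,000,000,000 = 24,280.84 GB

24,280.84 GB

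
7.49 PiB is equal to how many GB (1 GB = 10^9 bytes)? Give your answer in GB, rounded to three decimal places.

8,432,990.302 GB

7.49 PiB × 1,125,899,906,842,624 bytes/PiB = 8,432,990,302,251,253.76 bytes
1 GB = 1,000,000,000 bytes
8,432,990,302,251,253.76 / 1,000,000,000 = 8,432,990.302 GB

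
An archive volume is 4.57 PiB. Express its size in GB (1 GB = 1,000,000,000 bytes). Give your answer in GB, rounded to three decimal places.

5,145,362.574 GB

4.57 PiB = 4.57 × 2^50 bytes = 5,145,362,574,270,791.68 bytes
1 GB = 10^9 bytes = 1,000,000,000 bytes
5,145,362,574,270,791.68 / 1,000,000,000 = 5,145,362.574 GB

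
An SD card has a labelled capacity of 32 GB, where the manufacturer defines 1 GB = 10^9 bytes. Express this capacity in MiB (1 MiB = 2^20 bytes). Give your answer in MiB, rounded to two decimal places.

30,517.58 MiB

32 GB × 1,000,000,000 bytes/GB = 32,000,000,000 bytes
1 MiB = 1,048,576 bytes
32,000,000,000 / 1,048,576 = 30,517.58 MiB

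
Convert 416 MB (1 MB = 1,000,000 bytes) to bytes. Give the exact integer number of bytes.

416 × 1,000,000 = 416,000,000 bytes

416,000,000 bytes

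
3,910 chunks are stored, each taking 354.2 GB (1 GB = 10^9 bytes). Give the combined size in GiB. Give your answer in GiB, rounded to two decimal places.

Total = 3,910 × 354.2 GB = 1,384,922 GB
= 1,384,922 × 1,000,000,000 bytes = 1,384,922,000,000,000 bytes
1 GiB = 1,073,741,824 bytes
1,384,922,000,000,000 / 1,073,741,824 = 1,289,809.12 GiB

1,289,809.12 GiB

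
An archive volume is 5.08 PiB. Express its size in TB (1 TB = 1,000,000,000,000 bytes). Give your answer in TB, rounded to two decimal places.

5,719.57 TB

5.08 PiB × 1,125,899,906,842,624 bytes/PiB = 5,719,571,526,760,529.92 bytes
1 TB = 10^12 bytes = 1,000,000,000,000 bytes
5,719,571,526,760,529.92 / 1,000,000,000,000 = 5,719.57 TB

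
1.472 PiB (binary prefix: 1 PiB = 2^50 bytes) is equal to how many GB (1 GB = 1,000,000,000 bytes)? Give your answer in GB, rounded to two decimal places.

1,657,324.66 GB

1.472 PiB × 1,125,899,906,842,624 bytes/PiB = 1,657,324,662,872,342.528 bytes
1 GB = 1,000,000,000 bytes
1,657,324,662,872,342.528 / 1,000,000,000 = 1,657,324.66 GB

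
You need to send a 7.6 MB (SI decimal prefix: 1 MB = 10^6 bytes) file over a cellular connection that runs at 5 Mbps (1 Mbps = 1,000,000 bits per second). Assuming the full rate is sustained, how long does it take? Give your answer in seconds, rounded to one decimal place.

12.2 seconds

7.6 MB = 7,600,000 bytes = 60,800,000 bits
5 Mbps = 5,000,000 bits/s
time = 60,800,000 / 5,000,000 = 12.2 s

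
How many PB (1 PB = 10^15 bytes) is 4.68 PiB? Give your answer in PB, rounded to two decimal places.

4.68 PiB × 1,125,899,906,842,624 bytes/PiB = 5,269,211,564,023,480.32 bytes
1 PB = 10^15 bytes = 1,000,000,000,000,000 bytes
5,269,211,564,023,480.32 / 1,000,000,000,000,000 = 5.27 PB

5.27 PB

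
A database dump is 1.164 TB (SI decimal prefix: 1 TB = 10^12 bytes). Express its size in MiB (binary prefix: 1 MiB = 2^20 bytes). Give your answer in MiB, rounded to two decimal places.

1,110,076.90 MiB

1.164 TB = 1.164 × 10^12 bytes = 1,164,000,000,000 bytes
1 MiB = 2^20 bytes = 1,048,576 bytes
1,164,000,000,000 / 1,048,576 = 1,110,076.90 MiB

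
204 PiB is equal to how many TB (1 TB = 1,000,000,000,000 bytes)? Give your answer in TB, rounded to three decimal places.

204 PiB = 204 × 2^50 bytes = 229,683,580,995,895,296 bytes
1 TB = 10^12 bytes = 1,000,000,000,000 bytes
229,683,580,995,895,296 / 1,000,000,000,000 = 229,683.581 TB

229,683.581 TB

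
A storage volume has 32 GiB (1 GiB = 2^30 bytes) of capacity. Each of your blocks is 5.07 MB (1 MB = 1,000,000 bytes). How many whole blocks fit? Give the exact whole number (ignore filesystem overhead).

6,777

Capacity: 32 GiB = 34,359,738,368 bytes
Per item: 5.07 MB = 5,070,000 bytes
⌊34,359,738,368 / 5,070,000⌋ = 6,777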